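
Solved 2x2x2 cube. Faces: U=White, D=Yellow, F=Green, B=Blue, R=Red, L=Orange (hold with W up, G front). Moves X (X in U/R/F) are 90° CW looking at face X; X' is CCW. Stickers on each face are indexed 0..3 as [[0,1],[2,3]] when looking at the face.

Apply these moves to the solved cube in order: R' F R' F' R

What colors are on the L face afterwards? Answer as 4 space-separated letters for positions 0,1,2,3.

After move 1 (R'): R=RRRR U=WBWB F=GWGW D=YGYG B=YBYB
After move 2 (F): F=GGWW U=WBOO R=WRBR D=RRYG L=OYOG
After move 3 (R'): R=RRWB U=WYOY F=GBWO D=RGYW B=GBRB
After move 4 (F'): F=BOGW U=WYRW R=GRRB D=YGYW L=OYOO
After move 5 (R): R=RGBR U=WORW F=BGGW D=YRYG B=WBYB
Query: L face = OYOO

Answer: O Y O O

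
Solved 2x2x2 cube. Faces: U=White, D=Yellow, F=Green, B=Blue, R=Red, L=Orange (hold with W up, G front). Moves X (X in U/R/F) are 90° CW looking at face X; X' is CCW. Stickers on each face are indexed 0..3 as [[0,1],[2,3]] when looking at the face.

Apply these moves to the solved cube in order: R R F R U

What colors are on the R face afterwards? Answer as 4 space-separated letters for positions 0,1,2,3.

Answer: O B R R

Derivation:
After move 1 (R): R=RRRR U=WGWG F=GYGY D=YBYB B=WBWB
After move 2 (R): R=RRRR U=WYWY F=GBGB D=YWYW B=GBGB
After move 3 (F): F=GGBB U=WYOO R=WRYR D=RRYW L=OYOW
After move 4 (R): R=YWRR U=WGOB F=GRBW D=RGYG B=OBYB
After move 5 (U): U=OWBG F=YWBW R=OBRR B=OYYB L=GROW
Query: R face = OBRR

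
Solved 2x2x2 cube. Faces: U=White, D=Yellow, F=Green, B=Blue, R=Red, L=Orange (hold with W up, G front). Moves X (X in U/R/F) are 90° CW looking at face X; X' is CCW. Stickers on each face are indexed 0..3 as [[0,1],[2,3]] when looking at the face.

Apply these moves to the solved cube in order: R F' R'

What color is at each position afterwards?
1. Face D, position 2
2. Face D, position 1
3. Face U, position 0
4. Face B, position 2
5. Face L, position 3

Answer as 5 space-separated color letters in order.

Answer: Y Y W O W

Derivation:
After move 1 (R): R=RRRR U=WGWG F=GYGY D=YBYB B=WBWB
After move 2 (F'): F=YYGG U=WGRR R=BRYR D=OOYB L=OGOW
After move 3 (R'): R=RRBY U=WWRW F=YGGR D=OYYG B=BBOB
Query 1: D[2] = Y
Query 2: D[1] = Y
Query 3: U[0] = W
Query 4: B[2] = O
Query 5: L[3] = W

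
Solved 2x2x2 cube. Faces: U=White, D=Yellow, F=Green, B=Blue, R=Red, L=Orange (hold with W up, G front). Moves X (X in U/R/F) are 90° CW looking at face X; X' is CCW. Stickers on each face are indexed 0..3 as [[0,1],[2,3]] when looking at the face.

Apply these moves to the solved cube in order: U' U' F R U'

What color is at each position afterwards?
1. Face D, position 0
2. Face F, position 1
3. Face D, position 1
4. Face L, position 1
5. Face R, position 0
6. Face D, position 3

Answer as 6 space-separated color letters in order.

After move 1 (U'): U=WWWW F=OOGG R=GGRR B=RRBB L=BBOO
After move 2 (U'): U=WWWW F=BBGG R=OORR B=GGBB L=RROO
After move 3 (F): F=GBGB U=WWOR R=WOWR D=ROYY L=RYOY
After move 4 (R): R=WWRO U=WBOB F=GOGY D=RBYG B=RGWB
After move 5 (U'): U=BBWO F=RYGY R=GORO B=WWWB L=RGOY
Query 1: D[0] = R
Query 2: F[1] = Y
Query 3: D[1] = B
Query 4: L[1] = G
Query 5: R[0] = G
Query 6: D[3] = G

Answer: R Y B G G G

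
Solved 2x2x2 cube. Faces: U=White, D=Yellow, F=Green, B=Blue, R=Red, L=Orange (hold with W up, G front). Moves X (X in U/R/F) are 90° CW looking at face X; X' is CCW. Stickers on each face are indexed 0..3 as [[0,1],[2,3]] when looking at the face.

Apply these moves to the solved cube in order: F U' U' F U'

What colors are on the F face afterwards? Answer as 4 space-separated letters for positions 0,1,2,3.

Answer: W R G B

Derivation:
After move 1 (F): F=GGGG U=WWOO R=WRWR D=RRYY L=OYOY
After move 2 (U'): U=WOWO F=OYGG R=GGWR B=WRBB L=BBOY
After move 3 (U'): U=OOWW F=BBGG R=OYWR B=GGBB L=WROY
After move 4 (F): F=GBGB U=OOYR R=WYWR D=WOYY L=WROR
After move 5 (U'): U=OROY F=WRGB R=GBWR B=WYBB L=GGOR
Query: F face = WRGB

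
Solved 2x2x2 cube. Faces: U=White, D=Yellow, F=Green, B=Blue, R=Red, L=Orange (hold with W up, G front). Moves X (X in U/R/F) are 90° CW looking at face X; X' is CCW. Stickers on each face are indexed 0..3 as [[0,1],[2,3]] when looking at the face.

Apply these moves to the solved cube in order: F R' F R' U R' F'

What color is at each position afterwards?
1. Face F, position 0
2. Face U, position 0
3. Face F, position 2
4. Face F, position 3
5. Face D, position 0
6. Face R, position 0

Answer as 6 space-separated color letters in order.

Answer: W Y R O B W

Derivation:
After move 1 (F): F=GGGG U=WWOO R=WRWR D=RRYY L=OYOY
After move 2 (R'): R=RRWW U=WBOB F=GWGO D=RGYG B=YBRB
After move 3 (F): F=GGOW U=WBYY R=ORBW D=WRYG L=OROG
After move 4 (R'): R=RWOB U=WRYY F=GBOY D=WGYW B=GBRB
After move 5 (U): U=YWYR F=RWOY R=GBOB B=ORRB L=GBOG
After move 6 (R'): R=BBGO U=YRYO F=RWOR D=WWYY B=WRGB
After move 7 (F'): F=WRRO U=YRBG R=WBWO D=BGYY L=GOOY
Query 1: F[0] = W
Query 2: U[0] = Y
Query 3: F[2] = R
Query 4: F[3] = O
Query 5: D[0] = B
Query 6: R[0] = W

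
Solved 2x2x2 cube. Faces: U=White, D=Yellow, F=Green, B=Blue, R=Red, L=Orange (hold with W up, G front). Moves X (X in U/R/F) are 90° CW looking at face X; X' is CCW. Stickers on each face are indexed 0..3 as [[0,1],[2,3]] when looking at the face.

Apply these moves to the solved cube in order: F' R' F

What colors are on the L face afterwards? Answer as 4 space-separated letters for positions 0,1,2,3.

Answer: O O O G

Derivation:
After move 1 (F'): F=GGGG U=WWRR R=YRYR D=OOYY L=OWOW
After move 2 (R'): R=RRYY U=WBRB F=GWGR D=OGYG B=YBOB
After move 3 (F): F=GGRW U=WBWW R=RRBY D=YRYG L=OOOG
Query: L face = OOOG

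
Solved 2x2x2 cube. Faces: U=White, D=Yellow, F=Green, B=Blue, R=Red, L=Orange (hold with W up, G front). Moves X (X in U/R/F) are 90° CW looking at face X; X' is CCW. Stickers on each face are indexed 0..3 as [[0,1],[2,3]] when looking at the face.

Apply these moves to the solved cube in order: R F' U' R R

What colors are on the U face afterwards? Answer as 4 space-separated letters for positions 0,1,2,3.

After move 1 (R): R=RRRR U=WGWG F=GYGY D=YBYB B=WBWB
After move 2 (F'): F=YYGG U=WGRR R=BRYR D=OOYB L=OGOW
After move 3 (U'): U=GRWR F=OGGG R=YYYR B=BRWB L=WBOW
After move 4 (R): R=YYRY U=GGWG F=OOGB D=OWYB B=RRRB
After move 5 (R): R=RYYY U=GOWB F=OWGB D=ORYR B=GRGB
Query: U face = GOWB

Answer: G O W B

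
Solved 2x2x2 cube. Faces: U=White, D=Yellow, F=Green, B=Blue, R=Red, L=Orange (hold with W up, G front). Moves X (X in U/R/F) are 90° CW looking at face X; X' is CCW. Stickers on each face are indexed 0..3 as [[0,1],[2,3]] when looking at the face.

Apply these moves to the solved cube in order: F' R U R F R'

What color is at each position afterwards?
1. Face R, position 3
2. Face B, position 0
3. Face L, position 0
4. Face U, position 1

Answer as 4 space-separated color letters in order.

Answer: Y O G W

Derivation:
After move 1 (F'): F=GGGG U=WWRR R=YRYR D=OOYY L=OWOW
After move 2 (R): R=YYRR U=WGRG F=GOGY D=OBYB B=RBWB
After move 3 (U): U=RWGG F=YYGY R=RBRR B=OWWB L=GOOW
After move 4 (R): R=RRRB U=RYGY F=YBGB D=OWYO B=GWWB
After move 5 (F): F=GYBB U=RYWO R=GRYB D=RRYO L=GOOW
After move 6 (R'): R=RBGY U=RWWG F=GYBO D=RYYB B=OWRB
Query 1: R[3] = Y
Query 2: B[0] = O
Query 3: L[0] = G
Query 4: U[1] = W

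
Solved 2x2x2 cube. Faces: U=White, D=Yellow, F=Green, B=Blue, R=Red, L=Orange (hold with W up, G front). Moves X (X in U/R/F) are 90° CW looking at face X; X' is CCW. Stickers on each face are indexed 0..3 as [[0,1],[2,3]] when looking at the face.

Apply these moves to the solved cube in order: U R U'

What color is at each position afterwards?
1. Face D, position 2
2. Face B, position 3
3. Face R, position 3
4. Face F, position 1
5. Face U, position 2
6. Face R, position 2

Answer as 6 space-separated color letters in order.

Answer: Y B B G W R

Derivation:
After move 1 (U): U=WWWW F=RRGG R=BBRR B=OOBB L=GGOO
After move 2 (R): R=RBRB U=WRWG F=RYGY D=YBYO B=WOWB
After move 3 (U'): U=RGWW F=GGGY R=RYRB B=RBWB L=WOOO
Query 1: D[2] = Y
Query 2: B[3] = B
Query 3: R[3] = B
Query 4: F[1] = G
Query 5: U[2] = W
Query 6: R[2] = R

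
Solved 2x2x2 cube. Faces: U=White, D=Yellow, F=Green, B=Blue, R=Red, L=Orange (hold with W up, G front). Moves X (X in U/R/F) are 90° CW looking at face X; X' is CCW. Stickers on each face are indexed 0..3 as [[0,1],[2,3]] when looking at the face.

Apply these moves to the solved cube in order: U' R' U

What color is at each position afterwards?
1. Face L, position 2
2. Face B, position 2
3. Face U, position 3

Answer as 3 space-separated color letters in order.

Answer: O Y B

Derivation:
After move 1 (U'): U=WWWW F=OOGG R=GGRR B=RRBB L=BBOO
After move 2 (R'): R=GRGR U=WBWR F=OWGW D=YOYG B=YRYB
After move 3 (U): U=WWRB F=GRGW R=YRGR B=BBYB L=OWOO
Query 1: L[2] = O
Query 2: B[2] = Y
Query 3: U[3] = B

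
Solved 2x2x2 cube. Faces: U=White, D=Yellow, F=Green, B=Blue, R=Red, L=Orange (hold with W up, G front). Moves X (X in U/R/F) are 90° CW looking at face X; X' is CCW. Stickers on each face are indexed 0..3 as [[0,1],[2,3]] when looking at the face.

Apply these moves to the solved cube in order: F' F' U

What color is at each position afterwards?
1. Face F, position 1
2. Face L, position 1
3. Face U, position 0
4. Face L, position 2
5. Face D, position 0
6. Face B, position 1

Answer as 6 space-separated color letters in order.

Answer: R G Y O W R

Derivation:
After move 1 (F'): F=GGGG U=WWRR R=YRYR D=OOYY L=OWOW
After move 2 (F'): F=GGGG U=WWYY R=OROR D=WWYY L=OROR
After move 3 (U): U=YWYW F=ORGG R=BBOR B=ORBB L=GGOR
Query 1: F[1] = R
Query 2: L[1] = G
Query 3: U[0] = Y
Query 4: L[2] = O
Query 5: D[0] = W
Query 6: B[1] = R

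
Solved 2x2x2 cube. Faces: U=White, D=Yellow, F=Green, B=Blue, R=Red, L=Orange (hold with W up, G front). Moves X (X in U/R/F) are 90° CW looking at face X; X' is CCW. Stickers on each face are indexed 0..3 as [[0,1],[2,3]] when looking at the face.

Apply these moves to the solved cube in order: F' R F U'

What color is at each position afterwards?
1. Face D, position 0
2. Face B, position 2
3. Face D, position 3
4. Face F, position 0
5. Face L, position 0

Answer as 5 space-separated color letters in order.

Answer: R W B O R

Derivation:
After move 1 (F'): F=GGGG U=WWRR R=YRYR D=OOYY L=OWOW
After move 2 (R): R=YYRR U=WGRG F=GOGY D=OBYB B=RBWB
After move 3 (F): F=GGYO U=WGWW R=RYGR D=RYYB L=OOOB
After move 4 (U'): U=GWWW F=OOYO R=GGGR B=RYWB L=RBOB
Query 1: D[0] = R
Query 2: B[2] = W
Query 3: D[3] = B
Query 4: F[0] = O
Query 5: L[0] = R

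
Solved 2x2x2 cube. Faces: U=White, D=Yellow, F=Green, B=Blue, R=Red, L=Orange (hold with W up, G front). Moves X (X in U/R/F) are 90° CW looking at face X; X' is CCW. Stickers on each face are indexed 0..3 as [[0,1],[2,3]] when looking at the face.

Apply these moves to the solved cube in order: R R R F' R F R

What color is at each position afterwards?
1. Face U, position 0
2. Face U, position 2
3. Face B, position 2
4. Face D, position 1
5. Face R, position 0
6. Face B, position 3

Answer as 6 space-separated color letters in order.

After move 1 (R): R=RRRR U=WGWG F=GYGY D=YBYB B=WBWB
After move 2 (R): R=RRRR U=WYWY F=GBGB D=YWYW B=GBGB
After move 3 (R): R=RRRR U=WBWB F=GWGW D=YGYG B=YBYB
After move 4 (F'): F=WWGG U=WBRR R=GRYR D=OOYG L=OBOW
After move 5 (R): R=YGRR U=WWRG F=WOGG D=OYYY B=RBBB
After move 6 (F): F=GWGO U=WWWB R=RGGR D=RYYY L=OOOY
After move 7 (R): R=GRRG U=WWWO F=GYGY D=RBYR B=BBWB
Query 1: U[0] = W
Query 2: U[2] = W
Query 3: B[2] = W
Query 4: D[1] = B
Query 5: R[0] = G
Query 6: B[3] = B

Answer: W W W B G B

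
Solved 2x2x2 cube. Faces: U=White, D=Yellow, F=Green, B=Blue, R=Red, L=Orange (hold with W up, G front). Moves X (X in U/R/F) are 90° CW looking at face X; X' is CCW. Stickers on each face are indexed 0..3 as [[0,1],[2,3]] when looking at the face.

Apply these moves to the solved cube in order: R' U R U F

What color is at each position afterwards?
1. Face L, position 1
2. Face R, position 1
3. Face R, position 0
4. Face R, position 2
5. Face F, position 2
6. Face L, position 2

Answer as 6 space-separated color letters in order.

Answer: Y O W R G O

Derivation:
After move 1 (R'): R=RRRR U=WBWB F=GWGW D=YGYG B=YBYB
After move 2 (U): U=WWBB F=RRGW R=YBRR B=OOYB L=GWOO
After move 3 (R): R=RYRB U=WRBW F=RGGG D=YYYO B=BOWB
After move 4 (U): U=BWWR F=RYGG R=BORB B=GWWB L=RGOO
After move 5 (F): F=GRGY U=BWOG R=WORB D=RBYO L=RYOY
Query 1: L[1] = Y
Query 2: R[1] = O
Query 3: R[0] = W
Query 4: R[2] = R
Query 5: F[2] = G
Query 6: L[2] = O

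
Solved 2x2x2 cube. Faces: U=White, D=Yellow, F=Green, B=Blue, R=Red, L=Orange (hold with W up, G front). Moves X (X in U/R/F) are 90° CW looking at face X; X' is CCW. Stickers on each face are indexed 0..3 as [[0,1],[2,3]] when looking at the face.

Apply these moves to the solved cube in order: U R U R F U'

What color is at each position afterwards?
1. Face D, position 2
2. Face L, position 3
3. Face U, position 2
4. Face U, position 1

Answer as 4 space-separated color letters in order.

After move 1 (U): U=WWWW F=RRGG R=BBRR B=OOBB L=GGOO
After move 2 (R): R=RBRB U=WRWG F=RYGY D=YBYO B=WOWB
After move 3 (U): U=WWGR F=RBGY R=WORB B=GGWB L=RYOO
After move 4 (R): R=RWBO U=WBGY F=RBGO D=YWYG B=RGWB
After move 5 (F): F=GROB U=WBOY R=GWYO D=BRYG L=RYOW
After move 6 (U'): U=BYWO F=RYOB R=GRYO B=GWWB L=RGOW
Query 1: D[2] = Y
Query 2: L[3] = W
Query 3: U[2] = W
Query 4: U[1] = Y

Answer: Y W W Y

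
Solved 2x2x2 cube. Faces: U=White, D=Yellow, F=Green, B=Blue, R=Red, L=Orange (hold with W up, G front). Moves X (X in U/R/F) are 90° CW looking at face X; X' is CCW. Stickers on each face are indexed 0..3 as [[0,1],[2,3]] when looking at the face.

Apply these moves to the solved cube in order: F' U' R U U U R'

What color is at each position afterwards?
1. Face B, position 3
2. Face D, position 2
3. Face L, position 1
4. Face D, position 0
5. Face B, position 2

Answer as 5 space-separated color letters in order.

Answer: B Y R O B

Derivation:
After move 1 (F'): F=GGGG U=WWRR R=YRYR D=OOYY L=OWOW
After move 2 (U'): U=WRWR F=OWGG R=GGYR B=YRBB L=BBOW
After move 3 (R): R=YGRG U=WWWG F=OOGY D=OBYY B=RRRB
After move 4 (U): U=WWGW F=YGGY R=RRRG B=BBRB L=OOOW
After move 5 (U): U=GWWW F=RRGY R=BBRG B=OORB L=YGOW
After move 6 (U): U=WGWW F=BBGY R=OORG B=YGRB L=RROW
After move 7 (R'): R=OGOR U=WRWY F=BGGW D=OBYY B=YGBB
Query 1: B[3] = B
Query 2: D[2] = Y
Query 3: L[1] = R
Query 4: D[0] = O
Query 5: B[2] = B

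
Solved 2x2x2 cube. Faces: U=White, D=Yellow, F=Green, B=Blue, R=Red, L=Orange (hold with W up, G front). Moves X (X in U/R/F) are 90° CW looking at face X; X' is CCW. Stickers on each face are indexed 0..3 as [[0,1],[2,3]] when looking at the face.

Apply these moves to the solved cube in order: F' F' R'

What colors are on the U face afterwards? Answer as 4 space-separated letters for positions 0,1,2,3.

After move 1 (F'): F=GGGG U=WWRR R=YRYR D=OOYY L=OWOW
After move 2 (F'): F=GGGG U=WWYY R=OROR D=WWYY L=OROR
After move 3 (R'): R=RROO U=WBYB F=GWGY D=WGYG B=YBWB
Query: U face = WBYB

Answer: W B Y B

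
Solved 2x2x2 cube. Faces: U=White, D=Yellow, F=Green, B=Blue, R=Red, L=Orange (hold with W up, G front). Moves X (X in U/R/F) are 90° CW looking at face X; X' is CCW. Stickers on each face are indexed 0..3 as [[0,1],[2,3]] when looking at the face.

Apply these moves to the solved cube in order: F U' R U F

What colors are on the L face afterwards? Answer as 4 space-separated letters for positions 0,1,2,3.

Answer: O R O B

Derivation:
After move 1 (F): F=GGGG U=WWOO R=WRWR D=RRYY L=OYOY
After move 2 (U'): U=WOWO F=OYGG R=GGWR B=WRBB L=BBOY
After move 3 (R): R=WGRG U=WYWG F=ORGY D=RBYW B=OROB
After move 4 (U): U=WWGY F=WGGY R=ORRG B=BBOB L=OROY
After move 5 (F): F=GWYG U=WWYR R=GRYG D=ROYW L=OROB
Query: L face = OROB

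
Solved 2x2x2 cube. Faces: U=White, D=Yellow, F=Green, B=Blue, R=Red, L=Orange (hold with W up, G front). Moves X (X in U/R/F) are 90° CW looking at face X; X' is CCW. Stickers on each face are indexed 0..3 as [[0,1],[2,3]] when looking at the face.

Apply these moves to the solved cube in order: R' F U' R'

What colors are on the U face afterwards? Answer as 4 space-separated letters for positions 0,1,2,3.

After move 1 (R'): R=RRRR U=WBWB F=GWGW D=YGYG B=YBYB
After move 2 (F): F=GGWW U=WBOO R=WRBR D=RRYG L=OYOG
After move 3 (U'): U=BOWO F=OYWW R=GGBR B=WRYB L=YBOG
After move 4 (R'): R=GRGB U=BYWW F=OOWO D=RYYW B=GRRB
Query: U face = BYWW

Answer: B Y W W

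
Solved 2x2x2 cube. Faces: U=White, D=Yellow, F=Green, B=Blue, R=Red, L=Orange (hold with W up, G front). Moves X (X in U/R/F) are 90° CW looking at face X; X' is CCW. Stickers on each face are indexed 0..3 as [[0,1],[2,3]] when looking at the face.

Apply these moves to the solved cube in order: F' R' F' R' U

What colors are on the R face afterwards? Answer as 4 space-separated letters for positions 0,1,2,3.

Answer: G B G O

Derivation:
After move 1 (F'): F=GGGG U=WWRR R=YRYR D=OOYY L=OWOW
After move 2 (R'): R=RRYY U=WBRB F=GWGR D=OGYG B=YBOB
After move 3 (F'): F=WRGG U=WBRY R=GROY D=WWYG L=OBOR
After move 4 (R'): R=RYGO U=WORY F=WBGY D=WRYG B=GBWB
After move 5 (U): U=RWYO F=RYGY R=GBGO B=OBWB L=WBOR
Query: R face = GBGO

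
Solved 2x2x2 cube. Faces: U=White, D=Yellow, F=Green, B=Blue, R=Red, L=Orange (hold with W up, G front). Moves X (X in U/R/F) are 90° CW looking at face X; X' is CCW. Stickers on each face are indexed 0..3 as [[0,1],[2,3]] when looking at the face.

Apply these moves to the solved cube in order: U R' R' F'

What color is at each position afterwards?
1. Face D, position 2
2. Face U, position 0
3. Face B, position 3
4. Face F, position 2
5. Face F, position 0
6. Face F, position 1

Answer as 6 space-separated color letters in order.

After move 1 (U): U=WWWW F=RRGG R=BBRR B=OOBB L=GGOO
After move 2 (R'): R=BRBR U=WBWO F=RWGW D=YRYG B=YOYB
After move 3 (R'): R=RRBB U=WYWY F=RBGO D=YWYW B=GORB
After move 4 (F'): F=BORG U=WYRB R=WRYB D=GOYW L=GYOW
Query 1: D[2] = Y
Query 2: U[0] = W
Query 3: B[3] = B
Query 4: F[2] = R
Query 5: F[0] = B
Query 6: F[1] = O

Answer: Y W B R B O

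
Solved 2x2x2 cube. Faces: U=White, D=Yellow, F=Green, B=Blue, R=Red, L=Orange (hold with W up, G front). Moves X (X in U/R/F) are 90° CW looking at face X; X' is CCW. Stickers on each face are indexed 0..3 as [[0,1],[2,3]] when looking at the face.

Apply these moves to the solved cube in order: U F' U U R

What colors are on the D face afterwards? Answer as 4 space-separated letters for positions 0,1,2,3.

Answer: G B Y R

Derivation:
After move 1 (U): U=WWWW F=RRGG R=BBRR B=OOBB L=GGOO
After move 2 (F'): F=RGRG U=WWBR R=YBYR D=GOYY L=GWOW
After move 3 (U): U=BWRW F=YBRG R=OOYR B=GWBB L=RGOW
After move 4 (U): U=RBWW F=OORG R=GWYR B=RGBB L=YBOW
After move 5 (R): R=YGRW U=ROWG F=OORY D=GBYR B=WGBB
Query: D face = GBYR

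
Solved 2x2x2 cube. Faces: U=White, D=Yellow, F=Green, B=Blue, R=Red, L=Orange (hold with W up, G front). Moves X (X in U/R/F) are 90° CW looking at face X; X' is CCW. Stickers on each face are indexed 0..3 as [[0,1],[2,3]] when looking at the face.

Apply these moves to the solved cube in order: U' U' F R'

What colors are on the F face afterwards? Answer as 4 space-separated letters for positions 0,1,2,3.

Answer: G W G R

Derivation:
After move 1 (U'): U=WWWW F=OOGG R=GGRR B=RRBB L=BBOO
After move 2 (U'): U=WWWW F=BBGG R=OORR B=GGBB L=RROO
After move 3 (F): F=GBGB U=WWOR R=WOWR D=ROYY L=RYOY
After move 4 (R'): R=ORWW U=WBOG F=GWGR D=RBYB B=YGOB
Query: F face = GWGR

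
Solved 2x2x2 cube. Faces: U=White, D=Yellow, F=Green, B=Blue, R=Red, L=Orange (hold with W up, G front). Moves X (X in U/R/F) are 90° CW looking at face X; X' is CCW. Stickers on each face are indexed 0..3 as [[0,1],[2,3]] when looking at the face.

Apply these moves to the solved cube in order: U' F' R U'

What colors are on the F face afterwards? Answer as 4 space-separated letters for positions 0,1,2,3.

Answer: B W O Y

Derivation:
After move 1 (U'): U=WWWW F=OOGG R=GGRR B=RRBB L=BBOO
After move 2 (F'): F=OGOG U=WWGR R=YGYR D=BOYY L=BWOW
After move 3 (R): R=YYRG U=WGGG F=OOOY D=BBYR B=RRWB
After move 4 (U'): U=GGWG F=BWOY R=OORG B=YYWB L=RROW
Query: F face = BWOY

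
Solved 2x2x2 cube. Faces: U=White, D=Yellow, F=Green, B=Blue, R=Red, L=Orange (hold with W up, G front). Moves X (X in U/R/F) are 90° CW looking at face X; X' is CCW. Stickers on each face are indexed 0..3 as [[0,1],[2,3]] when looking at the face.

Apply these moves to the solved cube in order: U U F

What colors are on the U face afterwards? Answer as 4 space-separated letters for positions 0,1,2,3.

After move 1 (U): U=WWWW F=RRGG R=BBRR B=OOBB L=GGOO
After move 2 (U): U=WWWW F=BBGG R=OORR B=GGBB L=RROO
After move 3 (F): F=GBGB U=WWOR R=WOWR D=ROYY L=RYOY
Query: U face = WWOR

Answer: W W O R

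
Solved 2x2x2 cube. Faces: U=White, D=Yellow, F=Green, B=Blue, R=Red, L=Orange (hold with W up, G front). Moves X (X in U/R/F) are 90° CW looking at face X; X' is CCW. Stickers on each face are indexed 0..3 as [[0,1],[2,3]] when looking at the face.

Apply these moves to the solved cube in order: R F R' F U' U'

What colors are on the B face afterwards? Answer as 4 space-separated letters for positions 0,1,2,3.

After move 1 (R): R=RRRR U=WGWG F=GYGY D=YBYB B=WBWB
After move 2 (F): F=GGYY U=WGOO R=WRGR D=RRYB L=OYOB
After move 3 (R'): R=RRWG U=WWOW F=GGYO D=RGYY B=BBRB
After move 4 (F): F=YGOG U=WWBY R=ORWG D=WRYY L=OROG
After move 5 (U'): U=WYWB F=OROG R=YGWG B=ORRB L=BBOG
After move 6 (U'): U=YBWW F=BBOG R=ORWG B=YGRB L=OROG
Query: B face = YGRB

Answer: Y G R B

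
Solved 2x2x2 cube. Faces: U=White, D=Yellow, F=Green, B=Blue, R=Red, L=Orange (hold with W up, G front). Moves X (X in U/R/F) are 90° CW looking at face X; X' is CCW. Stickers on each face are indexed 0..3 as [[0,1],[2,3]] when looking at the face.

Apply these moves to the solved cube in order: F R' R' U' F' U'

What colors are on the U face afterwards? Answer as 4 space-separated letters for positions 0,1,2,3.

After move 1 (F): F=GGGG U=WWOO R=WRWR D=RRYY L=OYOY
After move 2 (R'): R=RRWW U=WBOB F=GWGO D=RGYG B=YBRB
After move 3 (R'): R=RWRW U=WROY F=GBGB D=RWYO B=GBGB
After move 4 (U'): U=RYWO F=OYGB R=GBRW B=RWGB L=GBOY
After move 5 (F'): F=YBOG U=RYGR R=WBRW D=BYYO L=GOOW
After move 6 (U'): U=YRRG F=GOOG R=YBRW B=WBGB L=RWOW
Query: U face = YRRG

Answer: Y R R G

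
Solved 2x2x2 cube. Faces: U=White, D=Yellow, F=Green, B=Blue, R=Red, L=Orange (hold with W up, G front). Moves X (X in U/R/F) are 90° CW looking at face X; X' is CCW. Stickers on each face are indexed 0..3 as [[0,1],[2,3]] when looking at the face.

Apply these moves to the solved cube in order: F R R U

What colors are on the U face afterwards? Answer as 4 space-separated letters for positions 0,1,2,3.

Answer: O W Y R

Derivation:
After move 1 (F): F=GGGG U=WWOO R=WRWR D=RRYY L=OYOY
After move 2 (R): R=WWRR U=WGOG F=GRGY D=RBYB B=OBWB
After move 3 (R): R=RWRW U=WROY F=GBGB D=RWYO B=GBGB
After move 4 (U): U=OWYR F=RWGB R=GBRW B=OYGB L=GBOY
Query: U face = OWYR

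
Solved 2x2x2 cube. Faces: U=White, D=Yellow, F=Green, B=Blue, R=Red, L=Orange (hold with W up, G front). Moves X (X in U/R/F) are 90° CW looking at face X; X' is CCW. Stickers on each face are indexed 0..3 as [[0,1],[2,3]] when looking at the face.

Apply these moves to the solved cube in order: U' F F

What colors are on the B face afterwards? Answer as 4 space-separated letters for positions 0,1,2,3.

Answer: R R B B

Derivation:
After move 1 (U'): U=WWWW F=OOGG R=GGRR B=RRBB L=BBOO
After move 2 (F): F=GOGO U=WWOB R=WGWR D=RGYY L=BYOY
After move 3 (F): F=GGOO U=WWYY R=OGBR D=WWYY L=BROG
Query: B face = RRBB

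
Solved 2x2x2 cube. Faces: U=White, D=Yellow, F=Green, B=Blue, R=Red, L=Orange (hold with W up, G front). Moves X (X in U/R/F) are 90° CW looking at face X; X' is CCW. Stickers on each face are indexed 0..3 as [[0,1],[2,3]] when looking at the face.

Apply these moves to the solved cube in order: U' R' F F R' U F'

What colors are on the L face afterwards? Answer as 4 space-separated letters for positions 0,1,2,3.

Answer: W Y O Y

Derivation:
After move 1 (U'): U=WWWW F=OOGG R=GGRR B=RRBB L=BBOO
After move 2 (R'): R=GRGR U=WBWR F=OWGW D=YOYG B=YRYB
After move 3 (F): F=GOWW U=WBOB R=WRRR D=GGYG L=BYOO
After move 4 (F): F=WGWO U=WBOY R=ORBR D=RWYG L=BGOG
After move 5 (R'): R=RROB U=WYOY F=WBWY D=RGYO B=GRWB
After move 6 (U): U=OWYY F=RRWY R=GROB B=BGWB L=WBOG
After move 7 (F'): F=RYRW U=OWGO R=GRRB D=BGYO L=WYOY
Query: L face = WYOY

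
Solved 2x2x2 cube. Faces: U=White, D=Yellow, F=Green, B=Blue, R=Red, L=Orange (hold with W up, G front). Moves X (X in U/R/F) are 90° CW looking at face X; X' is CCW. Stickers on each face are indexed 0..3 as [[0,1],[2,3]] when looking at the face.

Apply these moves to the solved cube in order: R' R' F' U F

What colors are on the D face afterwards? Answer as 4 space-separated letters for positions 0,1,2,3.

After move 1 (R'): R=RRRR U=WBWB F=GWGW D=YGYG B=YBYB
After move 2 (R'): R=RRRR U=WYWY F=GBGB D=YWYW B=GBGB
After move 3 (F'): F=BBGG U=WYRR R=WRYR D=OOYW L=OYOW
After move 4 (U): U=RWRY F=WRGG R=GBYR B=OYGB L=BBOW
After move 5 (F): F=GWGR U=RWWB R=RBYR D=YGYW L=BOOO
Query: D face = YGYW

Answer: Y G Y W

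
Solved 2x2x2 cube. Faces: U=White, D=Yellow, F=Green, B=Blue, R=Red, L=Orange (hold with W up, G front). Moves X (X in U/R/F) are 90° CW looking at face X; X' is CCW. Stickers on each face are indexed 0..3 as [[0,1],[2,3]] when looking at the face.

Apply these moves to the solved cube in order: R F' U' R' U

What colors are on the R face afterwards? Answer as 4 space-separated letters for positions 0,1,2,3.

After move 1 (R): R=RRRR U=WGWG F=GYGY D=YBYB B=WBWB
After move 2 (F'): F=YYGG U=WGRR R=BRYR D=OOYB L=OGOW
After move 3 (U'): U=GRWR F=OGGG R=YYYR B=BRWB L=WBOW
After move 4 (R'): R=YRYY U=GWWB F=ORGR D=OGYG B=BROB
After move 5 (U): U=WGBW F=YRGR R=BRYY B=WBOB L=OROW
Query: R face = BRYY

Answer: B R Y Y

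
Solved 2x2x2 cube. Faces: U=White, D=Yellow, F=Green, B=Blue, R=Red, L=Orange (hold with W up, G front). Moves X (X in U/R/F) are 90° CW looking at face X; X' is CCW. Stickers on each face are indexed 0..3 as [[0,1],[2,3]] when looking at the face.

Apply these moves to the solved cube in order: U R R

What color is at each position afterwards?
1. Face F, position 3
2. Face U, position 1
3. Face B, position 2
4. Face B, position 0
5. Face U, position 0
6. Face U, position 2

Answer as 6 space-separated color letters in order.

After move 1 (U): U=WWWW F=RRGG R=BBRR B=OOBB L=GGOO
After move 2 (R): R=RBRB U=WRWG F=RYGY D=YBYO B=WOWB
After move 3 (R): R=RRBB U=WYWY F=RBGO D=YWYW B=GORB
Query 1: F[3] = O
Query 2: U[1] = Y
Query 3: B[2] = R
Query 4: B[0] = G
Query 5: U[0] = W
Query 6: U[2] = W

Answer: O Y R G W W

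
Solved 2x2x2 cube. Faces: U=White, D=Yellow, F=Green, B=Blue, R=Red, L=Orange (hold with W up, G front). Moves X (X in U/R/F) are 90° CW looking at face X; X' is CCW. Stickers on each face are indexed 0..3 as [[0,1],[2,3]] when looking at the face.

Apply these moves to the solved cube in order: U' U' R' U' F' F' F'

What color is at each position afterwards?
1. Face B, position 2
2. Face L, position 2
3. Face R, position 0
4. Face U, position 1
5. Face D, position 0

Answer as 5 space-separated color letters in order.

After move 1 (U'): U=WWWW F=OOGG R=GGRR B=RRBB L=BBOO
After move 2 (U'): U=WWWW F=BBGG R=OORR B=GGBB L=RROO
After move 3 (R'): R=OROR U=WBWG F=BWGW D=YBYG B=YGYB
After move 4 (U'): U=BGWW F=RRGW R=BWOR B=ORYB L=YGOO
After move 5 (F'): F=RWRG U=BGBO R=BWYR D=GOYG L=YWOW
After move 6 (F'): F=WGRR U=BGBY R=OWGR D=WWYG L=YOOB
After move 7 (F'): F=GRWR U=BGOG R=WWWR D=OBYG L=YYOB
Query 1: B[2] = Y
Query 2: L[2] = O
Query 3: R[0] = W
Query 4: U[1] = G
Query 5: D[0] = O

Answer: Y O W G O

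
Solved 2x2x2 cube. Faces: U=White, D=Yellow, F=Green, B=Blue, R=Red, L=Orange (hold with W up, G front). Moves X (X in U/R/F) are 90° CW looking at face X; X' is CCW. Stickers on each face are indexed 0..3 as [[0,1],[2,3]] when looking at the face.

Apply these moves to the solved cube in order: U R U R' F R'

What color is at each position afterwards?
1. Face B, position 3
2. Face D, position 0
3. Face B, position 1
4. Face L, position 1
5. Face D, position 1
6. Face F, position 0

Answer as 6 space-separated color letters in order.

Answer: B W G Y R G

Derivation:
After move 1 (U): U=WWWW F=RRGG R=BBRR B=OOBB L=GGOO
After move 2 (R): R=RBRB U=WRWG F=RYGY D=YBYO B=WOWB
After move 3 (U): U=WWGR F=RBGY R=WORB B=GGWB L=RYOO
After move 4 (R'): R=OBWR U=WWGG F=RWGR D=YBYY B=OGBB
After move 5 (F): F=GRRW U=WWOY R=GBGR D=WOYY L=RYOB
After move 6 (R'): R=BRGG U=WBOO F=GWRY D=WRYW B=YGOB
Query 1: B[3] = B
Query 2: D[0] = W
Query 3: B[1] = G
Query 4: L[1] = Y
Query 5: D[1] = R
Query 6: F[0] = G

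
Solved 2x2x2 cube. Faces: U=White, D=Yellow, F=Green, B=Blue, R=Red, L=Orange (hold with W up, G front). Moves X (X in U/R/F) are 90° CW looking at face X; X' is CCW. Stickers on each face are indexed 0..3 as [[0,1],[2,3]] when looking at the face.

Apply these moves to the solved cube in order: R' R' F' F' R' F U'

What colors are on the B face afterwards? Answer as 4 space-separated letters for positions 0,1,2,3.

Answer: W R W B

Derivation:
After move 1 (R'): R=RRRR U=WBWB F=GWGW D=YGYG B=YBYB
After move 2 (R'): R=RRRR U=WYWY F=GBGB D=YWYW B=GBGB
After move 3 (F'): F=BBGG U=WYRR R=WRYR D=OOYW L=OYOW
After move 4 (F'): F=BGBG U=WYWY R=OROR D=YWYW L=OROR
After move 5 (R'): R=RROO U=WGWG F=BYBY D=YGYG B=WBWB
After move 6 (F): F=BBYY U=WGRR R=WRGO D=ORYG L=OYOG
After move 7 (U'): U=GRWR F=OYYY R=BBGO B=WRWB L=WBOG
Query: B face = WRWB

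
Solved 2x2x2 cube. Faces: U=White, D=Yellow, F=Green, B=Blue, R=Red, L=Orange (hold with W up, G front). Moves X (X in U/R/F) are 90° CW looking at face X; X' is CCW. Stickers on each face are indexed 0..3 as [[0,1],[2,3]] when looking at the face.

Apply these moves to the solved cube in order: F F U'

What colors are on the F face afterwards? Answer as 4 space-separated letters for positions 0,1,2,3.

Answer: O R G G

Derivation:
After move 1 (F): F=GGGG U=WWOO R=WRWR D=RRYY L=OYOY
After move 2 (F): F=GGGG U=WWYY R=OROR D=WWYY L=OROR
After move 3 (U'): U=WYWY F=ORGG R=GGOR B=ORBB L=BBOR
Query: F face = ORGG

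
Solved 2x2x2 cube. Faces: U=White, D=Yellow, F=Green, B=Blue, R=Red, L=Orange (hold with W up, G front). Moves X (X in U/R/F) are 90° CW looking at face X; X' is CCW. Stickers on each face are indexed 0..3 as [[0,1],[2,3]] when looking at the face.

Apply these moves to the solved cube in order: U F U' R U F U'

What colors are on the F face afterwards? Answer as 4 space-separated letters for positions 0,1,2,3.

Answer: G R Y G

Derivation:
After move 1 (U): U=WWWW F=RRGG R=BBRR B=OOBB L=GGOO
After move 2 (F): F=GRGR U=WWOG R=WBWR D=RBYY L=GYOY
After move 3 (U'): U=WGWO F=GYGR R=GRWR B=WBBB L=OOOY
After move 4 (R): R=WGRR U=WYWR F=GBGY D=RBYW B=OBGB
After move 5 (U): U=WWRY F=WGGY R=OBRR B=OOGB L=GBOY
After move 6 (F): F=GWYG U=WWYB R=RBYR D=ROYW L=GROB
After move 7 (U'): U=WBWY F=GRYG R=GWYR B=RBGB L=OOOB
Query: F face = GRYG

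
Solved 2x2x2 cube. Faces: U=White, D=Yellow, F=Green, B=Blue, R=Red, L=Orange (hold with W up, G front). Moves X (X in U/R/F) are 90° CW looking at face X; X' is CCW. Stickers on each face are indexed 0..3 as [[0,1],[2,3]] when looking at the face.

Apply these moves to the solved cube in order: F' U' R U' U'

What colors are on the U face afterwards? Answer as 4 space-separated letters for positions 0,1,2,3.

Answer: G W W W

Derivation:
After move 1 (F'): F=GGGG U=WWRR R=YRYR D=OOYY L=OWOW
After move 2 (U'): U=WRWR F=OWGG R=GGYR B=YRBB L=BBOW
After move 3 (R): R=YGRG U=WWWG F=OOGY D=OBYY B=RRRB
After move 4 (U'): U=WGWW F=BBGY R=OORG B=YGRB L=RROW
After move 5 (U'): U=GWWW F=RRGY R=BBRG B=OORB L=YGOW
Query: U face = GWWW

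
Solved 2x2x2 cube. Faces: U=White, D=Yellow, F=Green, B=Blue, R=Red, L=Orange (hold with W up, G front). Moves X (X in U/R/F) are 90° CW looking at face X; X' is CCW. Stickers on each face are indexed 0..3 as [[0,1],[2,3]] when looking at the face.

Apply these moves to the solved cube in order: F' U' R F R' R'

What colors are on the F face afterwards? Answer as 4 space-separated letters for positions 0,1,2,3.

Answer: G R Y R

Derivation:
After move 1 (F'): F=GGGG U=WWRR R=YRYR D=OOYY L=OWOW
After move 2 (U'): U=WRWR F=OWGG R=GGYR B=YRBB L=BBOW
After move 3 (R): R=YGRG U=WWWG F=OOGY D=OBYY B=RRRB
After move 4 (F): F=GOYO U=WWWB R=WGGG D=RYYY L=BOOB
After move 5 (R'): R=GGWG U=WRWR F=GWYB D=ROYO B=YRYB
After move 6 (R'): R=GGGW U=WYWY F=GRYR D=RWYB B=OROB
Query: F face = GRYR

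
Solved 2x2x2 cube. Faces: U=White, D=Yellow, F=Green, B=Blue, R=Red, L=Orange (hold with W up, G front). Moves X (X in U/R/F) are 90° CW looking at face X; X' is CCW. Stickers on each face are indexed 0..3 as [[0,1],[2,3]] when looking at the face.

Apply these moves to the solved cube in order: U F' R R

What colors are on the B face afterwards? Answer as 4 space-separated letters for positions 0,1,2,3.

After move 1 (U): U=WWWW F=RRGG R=BBRR B=OOBB L=GGOO
After move 2 (F'): F=RGRG U=WWBR R=YBYR D=GOYY L=GWOW
After move 3 (R): R=YYRB U=WGBG F=RORY D=GBYO B=ROWB
After move 4 (R): R=RYBY U=WOBY F=RBRO D=GWYR B=GOGB
Query: B face = GOGB

Answer: G O G B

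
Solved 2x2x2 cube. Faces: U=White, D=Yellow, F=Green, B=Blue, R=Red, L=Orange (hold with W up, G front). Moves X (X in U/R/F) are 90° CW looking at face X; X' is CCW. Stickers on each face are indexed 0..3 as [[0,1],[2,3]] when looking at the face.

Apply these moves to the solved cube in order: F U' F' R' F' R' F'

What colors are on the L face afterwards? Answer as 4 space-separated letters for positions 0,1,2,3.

Answer: B Y O G

Derivation:
After move 1 (F): F=GGGG U=WWOO R=WRWR D=RRYY L=OYOY
After move 2 (U'): U=WOWO F=OYGG R=GGWR B=WRBB L=BBOY
After move 3 (F'): F=YGOG U=WOGW R=RGRR D=BYYY L=BOOW
After move 4 (R'): R=GRRR U=WBGW F=YOOW D=BGYG B=YRYB
After move 5 (F'): F=OWYO U=WBGR R=GRBR D=OWYG L=BWOG
After move 6 (R'): R=RRGB U=WYGY F=OBYR D=OWYO B=GRWB
After move 7 (F'): F=BROY U=WYRG R=WROB D=WGYO L=BYOG
Query: L face = BYOG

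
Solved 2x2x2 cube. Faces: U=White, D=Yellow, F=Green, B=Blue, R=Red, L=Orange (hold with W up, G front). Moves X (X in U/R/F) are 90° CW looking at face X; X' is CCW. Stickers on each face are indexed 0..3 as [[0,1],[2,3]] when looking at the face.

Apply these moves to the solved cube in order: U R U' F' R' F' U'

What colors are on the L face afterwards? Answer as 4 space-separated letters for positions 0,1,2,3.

Answer: O B O R

Derivation:
After move 1 (U): U=WWWW F=RRGG R=BBRR B=OOBB L=GGOO
After move 2 (R): R=RBRB U=WRWG F=RYGY D=YBYO B=WOWB
After move 3 (U'): U=RGWW F=GGGY R=RYRB B=RBWB L=WOOO
After move 4 (F'): F=GYGG U=RGRR R=BYYB D=OOYO L=WWOW
After move 5 (R'): R=YBBY U=RWRR F=GGGR D=OYYG B=OBOB
After move 6 (F'): F=GRGG U=RWYB R=YBOY D=WWYG L=WROR
After move 7 (U'): U=WBRY F=WRGG R=GROY B=YBOB L=OBOR
Query: L face = OBOR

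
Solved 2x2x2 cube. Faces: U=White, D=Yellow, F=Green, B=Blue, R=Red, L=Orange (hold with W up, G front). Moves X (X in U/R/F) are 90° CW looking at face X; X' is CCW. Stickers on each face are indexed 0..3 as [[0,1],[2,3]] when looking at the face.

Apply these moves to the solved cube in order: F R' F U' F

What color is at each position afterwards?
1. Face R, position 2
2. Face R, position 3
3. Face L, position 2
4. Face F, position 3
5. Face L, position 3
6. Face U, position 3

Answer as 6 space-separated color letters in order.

After move 1 (F): F=GGGG U=WWOO R=WRWR D=RRYY L=OYOY
After move 2 (R'): R=RRWW U=WBOB F=GWGO D=RGYG B=YBRB
After move 3 (F): F=GGOW U=WBYY R=ORBW D=WRYG L=OROG
After move 4 (U'): U=BYWY F=OROW R=GGBW B=ORRB L=YBOG
After move 5 (F): F=OOWR U=BYGB R=WGYW D=BGYG L=YWOR
Query 1: R[2] = Y
Query 2: R[3] = W
Query 3: L[2] = O
Query 4: F[3] = R
Query 5: L[3] = R
Query 6: U[3] = B

Answer: Y W O R R B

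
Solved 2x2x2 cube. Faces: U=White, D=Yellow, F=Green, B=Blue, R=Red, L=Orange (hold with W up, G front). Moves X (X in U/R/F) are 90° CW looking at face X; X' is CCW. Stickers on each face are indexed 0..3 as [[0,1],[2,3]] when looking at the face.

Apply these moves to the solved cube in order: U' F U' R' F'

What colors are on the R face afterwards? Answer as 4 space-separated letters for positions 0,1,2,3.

After move 1 (U'): U=WWWW F=OOGG R=GGRR B=RRBB L=BBOO
After move 2 (F): F=GOGO U=WWOB R=WGWR D=RGYY L=BYOY
After move 3 (U'): U=WBWO F=BYGO R=GOWR B=WGBB L=RROY
After move 4 (R'): R=ORGW U=WBWW F=BBGO D=RYYO B=YGGB
After move 5 (F'): F=BOBG U=WBOG R=YRRW D=RYYO L=RWOW
Query: R face = YRRW

Answer: Y R R W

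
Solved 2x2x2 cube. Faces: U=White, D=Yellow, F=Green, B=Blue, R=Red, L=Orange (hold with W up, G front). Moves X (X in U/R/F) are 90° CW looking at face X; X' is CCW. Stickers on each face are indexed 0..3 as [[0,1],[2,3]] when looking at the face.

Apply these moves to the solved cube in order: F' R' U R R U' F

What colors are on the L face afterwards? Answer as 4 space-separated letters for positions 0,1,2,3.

Answer: R O O W

Derivation:
After move 1 (F'): F=GGGG U=WWRR R=YRYR D=OOYY L=OWOW
After move 2 (R'): R=RRYY U=WBRB F=GWGR D=OGYG B=YBOB
After move 3 (U): U=RWBB F=RRGR R=YBYY B=OWOB L=GWOW
After move 4 (R): R=YYYB U=RRBR F=RGGG D=OOYO B=BWWB
After move 5 (R): R=YYBY U=RGBG F=ROGO D=OWYB B=RWRB
After move 6 (U'): U=GGRB F=GWGO R=ROBY B=YYRB L=RWOW
After move 7 (F): F=GGOW U=GGWW R=ROBY D=BRYB L=ROOW
Query: L face = ROOW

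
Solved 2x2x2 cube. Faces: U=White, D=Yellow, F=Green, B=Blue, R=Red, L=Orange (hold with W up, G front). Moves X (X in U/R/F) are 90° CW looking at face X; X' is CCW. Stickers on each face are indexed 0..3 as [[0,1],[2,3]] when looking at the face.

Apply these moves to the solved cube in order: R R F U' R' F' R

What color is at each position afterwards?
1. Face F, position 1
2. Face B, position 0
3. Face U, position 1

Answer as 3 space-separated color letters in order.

After move 1 (R): R=RRRR U=WGWG F=GYGY D=YBYB B=WBWB
After move 2 (R): R=RRRR U=WYWY F=GBGB D=YWYW B=GBGB
After move 3 (F): F=GGBB U=WYOO R=WRYR D=RRYW L=OYOW
After move 4 (U'): U=YOWO F=OYBB R=GGYR B=WRGB L=GBOW
After move 5 (R'): R=GRGY U=YGWW F=OOBO D=RYYB B=WRRB
After move 6 (F'): F=OOOB U=YGGG R=YRRY D=BWYB L=GWOW
After move 7 (R): R=RYYR U=YOGB F=OWOB D=BRYW B=GRGB
Query 1: F[1] = W
Query 2: B[0] = G
Query 3: U[1] = O

Answer: W G O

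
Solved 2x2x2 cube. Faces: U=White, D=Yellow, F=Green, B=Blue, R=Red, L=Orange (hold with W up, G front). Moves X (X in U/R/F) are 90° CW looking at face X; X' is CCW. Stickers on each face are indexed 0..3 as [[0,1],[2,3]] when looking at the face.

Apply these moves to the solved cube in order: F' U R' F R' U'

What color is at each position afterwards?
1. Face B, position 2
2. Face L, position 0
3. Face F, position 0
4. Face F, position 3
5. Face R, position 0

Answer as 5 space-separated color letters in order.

Answer: B G G G G

Derivation:
After move 1 (F'): F=GGGG U=WWRR R=YRYR D=OOYY L=OWOW
After move 2 (U): U=RWRW F=YRGG R=BBYR B=OWBB L=GGOW
After move 3 (R'): R=BRBY U=RBRO F=YWGW D=ORYG B=YWOB
After move 4 (F): F=GYWW U=RBWG R=RROY D=BBYG L=GOOR
After move 5 (R'): R=RYRO U=ROWY F=GBWG D=BYYW B=GWBB
After move 6 (U'): U=OYRW F=GOWG R=GBRO B=RYBB L=GWOR
Query 1: B[2] = B
Query 2: L[0] = G
Query 3: F[0] = G
Query 4: F[3] = G
Query 5: R[0] = G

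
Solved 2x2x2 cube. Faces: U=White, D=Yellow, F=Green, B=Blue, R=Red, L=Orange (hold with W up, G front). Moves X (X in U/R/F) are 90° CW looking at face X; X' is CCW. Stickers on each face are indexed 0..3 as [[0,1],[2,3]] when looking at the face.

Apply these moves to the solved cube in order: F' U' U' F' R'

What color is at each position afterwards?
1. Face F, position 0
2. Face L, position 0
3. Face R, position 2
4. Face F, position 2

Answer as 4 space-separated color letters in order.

After move 1 (F'): F=GGGG U=WWRR R=YRYR D=OOYY L=OWOW
After move 2 (U'): U=WRWR F=OWGG R=GGYR B=YRBB L=BBOW
After move 3 (U'): U=RRWW F=BBGG R=OWYR B=GGBB L=YROW
After move 4 (F'): F=BGBG U=RROY R=OWOR D=RWYY L=YWOW
After move 5 (R'): R=WROO U=RBOG F=BRBY D=RGYG B=YGWB
Query 1: F[0] = B
Query 2: L[0] = Y
Query 3: R[2] = O
Query 4: F[2] = B

Answer: B Y O B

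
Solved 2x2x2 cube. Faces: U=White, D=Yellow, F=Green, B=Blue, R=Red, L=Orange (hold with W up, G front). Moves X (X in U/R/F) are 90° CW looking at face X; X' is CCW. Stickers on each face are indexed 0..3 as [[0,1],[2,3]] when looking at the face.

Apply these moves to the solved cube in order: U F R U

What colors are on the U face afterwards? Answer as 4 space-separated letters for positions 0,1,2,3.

After move 1 (U): U=WWWW F=RRGG R=BBRR B=OOBB L=GGOO
After move 2 (F): F=GRGR U=WWOG R=WBWR D=RBYY L=GYOY
After move 3 (R): R=WWRB U=WROR F=GBGY D=RBYO B=GOWB
After move 4 (U): U=OWRR F=WWGY R=GORB B=GYWB L=GBOY
Query: U face = OWRR

Answer: O W R R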